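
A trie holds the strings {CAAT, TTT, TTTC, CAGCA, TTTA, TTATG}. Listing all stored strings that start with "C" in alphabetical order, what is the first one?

Words with prefix "C", in lexicographic order: "CAAT", "CAGCA"
The 1st is CAAT.

CAAT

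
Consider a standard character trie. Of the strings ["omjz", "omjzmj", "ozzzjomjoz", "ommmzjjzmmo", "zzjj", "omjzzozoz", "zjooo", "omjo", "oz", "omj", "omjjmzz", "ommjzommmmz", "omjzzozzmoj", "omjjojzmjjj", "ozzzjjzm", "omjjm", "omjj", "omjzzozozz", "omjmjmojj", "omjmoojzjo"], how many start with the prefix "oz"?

3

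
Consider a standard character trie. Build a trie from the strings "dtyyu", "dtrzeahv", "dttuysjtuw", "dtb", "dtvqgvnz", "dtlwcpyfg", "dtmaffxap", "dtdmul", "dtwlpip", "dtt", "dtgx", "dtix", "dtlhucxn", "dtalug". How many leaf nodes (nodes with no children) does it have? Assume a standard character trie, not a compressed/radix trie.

13

A leaf is a node with no children — equivalently, the end of a word that is not a proper prefix of any other stored word.
Those words: "dtalug", "dtb", "dtdmul", "dtgx", "dtix", "dtlhucxn", "dtlwcpyfg", "dtmaffxap", "dtrzeahv", "dttuysjtuw", "dtvqgvnz", "dtwlpip", "dtyyu"
Leaf count: 13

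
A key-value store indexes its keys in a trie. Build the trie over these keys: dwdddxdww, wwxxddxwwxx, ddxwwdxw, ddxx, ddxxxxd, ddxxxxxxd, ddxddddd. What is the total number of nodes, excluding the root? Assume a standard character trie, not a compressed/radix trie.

39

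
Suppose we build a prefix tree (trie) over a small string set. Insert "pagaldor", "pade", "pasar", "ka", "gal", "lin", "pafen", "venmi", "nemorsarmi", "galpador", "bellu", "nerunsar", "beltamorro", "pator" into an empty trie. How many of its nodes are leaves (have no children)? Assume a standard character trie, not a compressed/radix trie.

Leaves are exactly the stored words that no other stored word extends.
Those words: "bellu", "beltamorro", "galpador", "ka", "lin", "nemorsarmi", "nerunsar", "pade", "pafen", "pagaldor", "pasar", "pator", "venmi"
Leaf count: 13

13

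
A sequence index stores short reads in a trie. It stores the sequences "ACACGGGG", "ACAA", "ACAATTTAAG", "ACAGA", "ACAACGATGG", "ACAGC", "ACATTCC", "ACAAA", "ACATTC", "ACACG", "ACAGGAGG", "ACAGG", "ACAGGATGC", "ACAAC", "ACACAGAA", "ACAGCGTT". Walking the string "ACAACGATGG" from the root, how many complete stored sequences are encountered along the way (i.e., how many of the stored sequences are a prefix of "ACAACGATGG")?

Check each prefix of "ACAACGATGG" against the stored set — each match is an end-marker on the path.
Prefixes of the query that are stored words: "ACAA", "ACAAC", "ACAACGATGG"
Count: 3

3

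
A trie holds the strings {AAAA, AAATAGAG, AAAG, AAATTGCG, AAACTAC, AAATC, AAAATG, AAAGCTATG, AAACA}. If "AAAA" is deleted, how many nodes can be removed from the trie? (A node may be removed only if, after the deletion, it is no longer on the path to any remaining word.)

0

A node on "AAAA"'s path can go only if nothing else ends at it or branches off below it.
Every node on "AAAA" is still needed (e.g. by "AAAATG"), so nothing is freed.
Nodes removed: 0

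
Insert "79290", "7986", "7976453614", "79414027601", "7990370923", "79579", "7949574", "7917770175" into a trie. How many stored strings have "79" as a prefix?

8

Walk to "79"; the words in its subtree are exactly those with that prefix.
Words under "79": 7917770175, 79290, 79414027601, 7949574, 79579, 7976453614, 7986, 7990370923
Count: 8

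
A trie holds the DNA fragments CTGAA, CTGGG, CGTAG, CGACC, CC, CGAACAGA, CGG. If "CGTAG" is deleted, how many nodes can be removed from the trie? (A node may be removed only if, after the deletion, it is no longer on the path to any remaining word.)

3

After clearing the end-marker at "CGTAG", prune upward until reaching a node still needed by another word.
The suffix "TAG" (3 nodes) is used only by "CGTAG"; the node for "CG" still has the child "A", so pruning stops there.
Nodes removed: 3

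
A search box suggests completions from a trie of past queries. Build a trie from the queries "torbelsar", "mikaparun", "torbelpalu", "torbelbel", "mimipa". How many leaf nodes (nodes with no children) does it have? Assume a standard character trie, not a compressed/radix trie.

Leaves are exactly the stored words that no other stored word extends.
Those words: "mikaparun", "mimipa", "torbelbel", "torbelpalu", "torbelsar"
Leaf count: 5

5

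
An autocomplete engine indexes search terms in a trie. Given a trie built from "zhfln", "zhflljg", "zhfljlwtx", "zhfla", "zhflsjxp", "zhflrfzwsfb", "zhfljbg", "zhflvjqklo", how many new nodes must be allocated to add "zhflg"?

1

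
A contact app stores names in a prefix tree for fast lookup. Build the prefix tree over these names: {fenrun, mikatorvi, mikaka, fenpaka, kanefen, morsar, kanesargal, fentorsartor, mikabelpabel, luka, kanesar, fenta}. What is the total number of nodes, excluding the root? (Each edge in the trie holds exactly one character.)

Trace insertions, counting only characters that open a new branch:
  "fenrun" → 6 new (f, e, n, r, u, n)
  "mikatorvi" → 9 new (m, i, k, a, t, o, r, v, i)
  "mikaka" → prefix "mika" already present; 2 new (k, a)
  "fenpaka" → prefix "fen" already present; 4 new (p, a, k, a)
  "kanefen" → 7 new (k, a, n, e, f, e, n)
  "morsar" → prefix "m" already present; 5 new (o, r, s, a, r)
  "kanesargal" → prefix "kane" already present; 6 new (s, a, r, g, a, l)
  "fentorsartor" → prefix "fen" already present; 9 new (t, o, r, s, a, r, t, o, r)
  "mikabelpabel" → prefix "mika" already present; 8 new (b, e, l, p, a, b, e, l)
  "luka" → 4 new (l, u, k, a)
  "kanesar" → prefix "kanesar" already present; 0 new (none)
  "fenta" → prefix "fent" already present; 1 new (a)
Total nodes = 6 + 9 + 2 + 4 + 7 + 5 + 6 + 9 + 8 + 4 + 0 + 1 = 61

61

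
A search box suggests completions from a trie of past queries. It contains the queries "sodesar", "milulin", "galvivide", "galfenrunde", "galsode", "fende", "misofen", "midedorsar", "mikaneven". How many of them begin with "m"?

4

Walk to "m"; the words in its subtree are exactly those with that prefix.
Matches: "midedorsar", "mikaneven", "milulin", "misofen"
Count: 4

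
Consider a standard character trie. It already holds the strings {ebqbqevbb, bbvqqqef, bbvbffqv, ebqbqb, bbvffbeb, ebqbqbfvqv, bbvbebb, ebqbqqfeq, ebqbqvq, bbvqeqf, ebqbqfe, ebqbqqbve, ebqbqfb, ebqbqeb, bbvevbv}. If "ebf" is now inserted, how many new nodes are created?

1

"eb" is already a path in the trie; the remaining "f" must be added.
New nodes needed: |"ebf"| − 2 = 3 − 2 = 1.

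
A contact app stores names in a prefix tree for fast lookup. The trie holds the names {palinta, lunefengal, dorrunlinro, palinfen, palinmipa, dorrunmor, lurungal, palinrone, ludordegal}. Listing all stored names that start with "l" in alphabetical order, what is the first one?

Filter for "l…" and sort: "ludordegal", "lunefengal", "lurungal"
Position 1: ludordegal

ludordegal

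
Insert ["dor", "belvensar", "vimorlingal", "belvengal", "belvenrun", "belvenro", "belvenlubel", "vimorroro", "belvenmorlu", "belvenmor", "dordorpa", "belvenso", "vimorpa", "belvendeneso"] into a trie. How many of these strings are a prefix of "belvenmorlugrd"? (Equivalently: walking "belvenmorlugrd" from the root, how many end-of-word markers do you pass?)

Check each prefix of "belvenmorlugrd" against the stored set — each match is an end-marker on the path.
Prefixes of the query that are stored words: "belvenmor", "belvenmorlu"
Count: 2

2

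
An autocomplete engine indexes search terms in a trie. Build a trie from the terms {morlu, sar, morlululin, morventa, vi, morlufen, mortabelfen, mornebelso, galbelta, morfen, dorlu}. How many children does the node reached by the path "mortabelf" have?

1

Follow the path "mortabelf" to its node, then look at its outgoing edges.
Characters that immediately follow "mortabelf" among the stored strings: {e}.
That node has 1 child edge.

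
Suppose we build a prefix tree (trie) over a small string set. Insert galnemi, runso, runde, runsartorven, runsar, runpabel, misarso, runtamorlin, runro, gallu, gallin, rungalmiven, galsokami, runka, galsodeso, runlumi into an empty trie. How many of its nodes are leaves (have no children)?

A leaf is a node with no children — equivalently, the end of a word that is not a proper prefix of any other stored word.
Those words: "gallin", "gallu", "galnemi", "galsodeso", "galsokami", "misarso", "runde", "rungalmiven", "runka", "runlumi", "runpabel", "runro", "runsartorven", "runso", "runtamorlin"
Leaf count: 15

15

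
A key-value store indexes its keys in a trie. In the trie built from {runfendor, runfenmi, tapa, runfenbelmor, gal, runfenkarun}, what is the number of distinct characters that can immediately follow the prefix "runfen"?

4

The children of the "runfen" node are the distinct next characters among strings starting with "runfen".
Distinct next characters after "runfen": b, d, k, m.
That node has 4 child edges.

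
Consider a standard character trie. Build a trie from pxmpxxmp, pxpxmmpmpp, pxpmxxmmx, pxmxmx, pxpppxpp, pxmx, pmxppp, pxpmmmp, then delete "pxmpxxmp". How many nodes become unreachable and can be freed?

After clearing the end-marker at "pxmpxxmp", prune upward until reaching a node still needed by another word.
The suffix "pxxmp" (5 nodes) is used only by "pxmpxxmp"; the node for "pxm" still has the child "x", so pruning stops there.
Nodes removed: 5

5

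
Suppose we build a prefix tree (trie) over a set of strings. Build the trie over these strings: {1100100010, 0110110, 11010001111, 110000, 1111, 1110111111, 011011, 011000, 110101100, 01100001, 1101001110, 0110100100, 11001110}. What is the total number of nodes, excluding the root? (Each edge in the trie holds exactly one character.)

Trace insertions, counting only characters that open a new branch:
  "1100100010" → 10 new (1, 1, 0, 0, 1, 0, 0, 0, 1, 0)
  "0110110" → 7 new (0, 1, 1, 0, 1, 1, 0)
  "11010001111" → prefix "110" already present; 8 new (1, 0, 0, 0, 1, 1, 1, 1)
  "110000" → prefix "1100" already present; 2 new (0, 0)
  "1111" → prefix "11" already present; 2 new (1, 1)
  "1110111111" → prefix "111" already present; 7 new (0, 1, 1, 1, 1, 1, 1)
  "011011" → prefix "011011" already present; 0 new (none)
  "011000" → prefix "0110" already present; 2 new (0, 0)
  "110101100" → prefix "11010" already present; 4 new (1, 1, 0, 0)
  "01100001" → prefix "011000" already present; 2 new (0, 1)
  "1101001110" → prefix "110100" already present; 4 new (1, 1, 1, 0)
  "0110100100" → prefix "01101" already present; 5 new (0, 0, 1, 0, 0)
  "11001110" → prefix "11001" already present; 3 new (1, 1, 0)
Total nodes = 10 + 7 + 8 + 2 + 2 + 7 + 0 + 2 + 4 + 2 + 4 + 5 + 3 = 56

56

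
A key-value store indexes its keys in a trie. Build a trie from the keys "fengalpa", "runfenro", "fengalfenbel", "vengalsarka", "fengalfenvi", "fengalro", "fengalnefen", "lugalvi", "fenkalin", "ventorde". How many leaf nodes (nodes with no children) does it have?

Leaves are exactly the stored words that no other stored word extends.
Those words: "fengalfenbel", "fengalfenvi", "fengalnefen", "fengalpa", "fengalro", "fenkalin", "lugalvi", "runfenro", "vengalsarka", "ventorde"
Leaf count: 10

10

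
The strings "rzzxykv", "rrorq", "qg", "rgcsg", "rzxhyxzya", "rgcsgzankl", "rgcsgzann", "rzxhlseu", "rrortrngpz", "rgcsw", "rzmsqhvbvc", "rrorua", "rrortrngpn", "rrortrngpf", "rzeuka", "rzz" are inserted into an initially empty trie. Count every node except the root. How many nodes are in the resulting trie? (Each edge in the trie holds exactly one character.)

Insert word by word; a character creates a node only if that edge doesn't already exist:
  "rzzxykv" → 7 new (r, z, z, x, y, k, v)
  "rrorq" → prefix "r" already present; 4 new (r, o, r, q)
  "qg" → 2 new (q, g)
  "rgcsg" → prefix "r" already present; 4 new (g, c, s, g)
  "rzxhyxzya" → prefix "rz" already present; 7 new (x, h, y, x, z, y, a)
  "rgcsgzankl" → prefix "rgcsg" already present; 5 new (z, a, n, k, l)
  "rgcsgzann" → prefix "rgcsgzan" already present; 1 new (n)
  "rzxhlseu" → prefix "rzxh" already present; 4 new (l, s, e, u)
  "rrortrngpz" → prefix "rror" already present; 6 new (t, r, n, g, p, z)
  "rgcsw" → prefix "rgcs" already present; 1 new (w)
  "rzmsqhvbvc" → prefix "rz" already present; 8 new (m, s, q, h, v, b, v, c)
  "rrorua" → prefix "rror" already present; 2 new (u, a)
  "rrortrngpn" → prefix "rrortrngp" already present; 1 new (n)
  "rrortrngpf" → prefix "rrortrngp" already present; 1 new (f)
  "rzeuka" → prefix "rz" already present; 4 new (e, u, k, a)
  "rzz" → prefix "rzz" already present; 0 new (none)
Total nodes = 7 + 4 + 2 + 4 + 7 + 5 + 1 + 4 + 6 + 1 + 8 + 2 + 1 + 1 + 4 + 0 = 57

57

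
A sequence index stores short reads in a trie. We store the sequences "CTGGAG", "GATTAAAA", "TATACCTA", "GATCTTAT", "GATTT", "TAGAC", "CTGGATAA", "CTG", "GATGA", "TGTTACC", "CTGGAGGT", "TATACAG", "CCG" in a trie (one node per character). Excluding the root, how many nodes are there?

Insert word by word; a character creates a node only if that edge doesn't already exist:
  "CTGGAG" → 6 new (C, T, G, G, A, G)
  "GATTAAAA" → 8 new (G, A, T, T, A, A, A, A)
  "TATACCTA" → 8 new (T, A, T, A, C, C, T, A)
  "GATCTTAT" → prefix "GAT" already present; 5 new (C, T, T, A, T)
  "GATTT" → prefix "GATT" already present; 1 new (T)
  "TAGAC" → prefix "TA" already present; 3 new (G, A, C)
  "CTGGATAA" → prefix "CTGGA" already present; 3 new (T, A, A)
  "CTG" → prefix "CTG" already present; 0 new (none)
  "GATGA" → prefix "GAT" already present; 2 new (G, A)
  "TGTTACC" → prefix "T" already present; 6 new (G, T, T, A, C, C)
  "CTGGAGGT" → prefix "CTGGAG" already present; 2 new (G, T)
  "TATACAG" → prefix "TATAC" already present; 2 new (A, G)
  "CCG" → prefix "C" already present; 2 new (C, G)
Total nodes = 6 + 8 + 8 + 5 + 1 + 3 + 3 + 0 + 2 + 6 + 2 + 2 + 2 = 48

48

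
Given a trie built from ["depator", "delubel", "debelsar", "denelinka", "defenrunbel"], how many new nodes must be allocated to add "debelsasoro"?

Walking "debelsasoro" from the root, the first 7 characters ("debelsa") follow existing edges; "s" is the first miss.
So 11 − 7 = 4 new nodes.

4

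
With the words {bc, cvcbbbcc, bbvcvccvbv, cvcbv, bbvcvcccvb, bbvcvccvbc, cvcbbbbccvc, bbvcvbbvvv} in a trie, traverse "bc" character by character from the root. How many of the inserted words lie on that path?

Walk "bc" from the root; an end-of-word marker is hit whenever a stored word is a prefix of "bc".
Prefixes of the query that are stored words: "bc"
Count: 1

1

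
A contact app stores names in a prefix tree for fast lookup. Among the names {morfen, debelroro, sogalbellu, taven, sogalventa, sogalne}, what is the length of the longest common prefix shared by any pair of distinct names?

Look for the deepest trie node that still has at least two words in its subtree.
e.g. "sogalbellu" and "sogalne" share the prefix "sogal" of length 5; no pair shares a longer one.
Longest shared-prefix length: 5

5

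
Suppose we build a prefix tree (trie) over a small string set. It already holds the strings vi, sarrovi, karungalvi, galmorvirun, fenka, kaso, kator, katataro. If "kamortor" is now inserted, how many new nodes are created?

The longest prefix of "kamortor" already in the trie is "ka" (length 2).
Each of the 6 remaining characters creates one node.

6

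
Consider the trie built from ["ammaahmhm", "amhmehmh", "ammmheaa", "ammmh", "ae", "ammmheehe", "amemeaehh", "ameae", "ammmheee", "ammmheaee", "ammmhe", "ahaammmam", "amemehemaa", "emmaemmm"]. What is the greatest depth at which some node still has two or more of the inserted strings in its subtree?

7

Look for the deepest trie node that still has at least two words in its subtree.
"ammmheaa" and "ammmheaee" agree on "ammmhea" (7 characters) before diverging; nothing deeper is shared.
Longest shared-prefix length: 7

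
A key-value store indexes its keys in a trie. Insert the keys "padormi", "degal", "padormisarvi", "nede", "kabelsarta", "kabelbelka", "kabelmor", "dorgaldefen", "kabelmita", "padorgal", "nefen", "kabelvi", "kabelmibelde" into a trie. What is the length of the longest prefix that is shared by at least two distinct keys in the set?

7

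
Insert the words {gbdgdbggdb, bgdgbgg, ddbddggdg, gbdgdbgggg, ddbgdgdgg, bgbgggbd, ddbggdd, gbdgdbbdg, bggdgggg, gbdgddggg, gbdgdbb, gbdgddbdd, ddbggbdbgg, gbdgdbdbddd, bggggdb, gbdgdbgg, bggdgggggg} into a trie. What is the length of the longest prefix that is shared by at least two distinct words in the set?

The deepest shared node is where two words last agree before diverging.
e.g. "bggdgggg" and "bggdgggggg" share the prefix "bggdgggg" of length 8; no pair shares a longer one.
Longest shared-prefix length: 8

8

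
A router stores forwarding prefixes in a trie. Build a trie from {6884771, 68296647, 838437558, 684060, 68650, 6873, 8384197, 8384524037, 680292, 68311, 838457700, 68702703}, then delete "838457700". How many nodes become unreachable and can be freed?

4

Walk "838457700" from the leaf back toward the root, removing each node that no remaining word uses.
The suffix "7700" (4 nodes) is used only by "838457700"; the node for "83845" still has the child "2", so pruning stops there.
Nodes removed: 4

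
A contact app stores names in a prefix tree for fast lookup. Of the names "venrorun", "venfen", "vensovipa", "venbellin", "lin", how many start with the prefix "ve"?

4

Walk to "ve"; the words in its subtree are exactly those with that prefix.
Words under "ve": venbellin, venfen, venrorun, vensovipa
Count: 4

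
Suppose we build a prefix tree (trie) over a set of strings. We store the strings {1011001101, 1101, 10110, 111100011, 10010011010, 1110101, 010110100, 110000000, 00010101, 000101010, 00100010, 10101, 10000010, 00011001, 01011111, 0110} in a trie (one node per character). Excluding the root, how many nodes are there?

Insert word by word; a character creates a node only if that edge doesn't already exist:
  "1011001101" → 10 new (1, 0, 1, 1, 0, 0, 1, 1, 0, 1)
  "1101" → prefix "1" already present; 3 new (1, 0, 1)
  "10110" → prefix "10110" already present; 0 new (none)
  "111100011" → prefix "11" already present; 7 new (1, 1, 0, 0, 0, 1, 1)
  "10010011010" → prefix "10" already present; 9 new (0, 1, 0, 0, 1, 1, 0, 1, 0)
  "1110101" → prefix "111" already present; 4 new (0, 1, 0, 1)
  "010110100" → 9 new (0, 1, 0, 1, 1, 0, 1, 0, 0)
  "110000000" → prefix "110" already present; 6 new (0, 0, 0, 0, 0, 0)
  "00010101" → prefix "0" already present; 7 new (0, 0, 1, 0, 1, 0, 1)
  "000101010" → prefix "00010101" already present; 1 new (0)
  "00100010" → prefix "00" already present; 6 new (1, 0, 0, 0, 1, 0)
  "10101" → prefix "101" already present; 2 new (0, 1)
  "10000010" → prefix "100" already present; 5 new (0, 0, 0, 1, 0)
  "00011001" → prefix "0001" already present; 4 new (1, 0, 0, 1)
  "01011111" → prefix "01011" already present; 3 new (1, 1, 1)
  "0110" → prefix "01" already present; 2 new (1, 0)
Total nodes = 10 + 3 + 0 + 7 + 9 + 4 + 9 + 6 + 7 + 1 + 6 + 2 + 5 + 4 + 3 + 2 = 78

78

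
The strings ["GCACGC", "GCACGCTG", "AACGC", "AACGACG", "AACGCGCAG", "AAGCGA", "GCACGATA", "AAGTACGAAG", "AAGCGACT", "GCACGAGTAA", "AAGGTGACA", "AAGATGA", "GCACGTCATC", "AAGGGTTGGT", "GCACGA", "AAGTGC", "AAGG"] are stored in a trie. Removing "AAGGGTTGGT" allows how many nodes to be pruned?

A node on "AAGGGTTGGT"'s path can go only if nothing else ends at it or branches off below it.
The suffix "GTTGGT" (6 nodes) is used only by "AAGGGTTGGT"; the node for "AAGG" still has the child "T", so pruning stops there.
Nodes removed: 6

6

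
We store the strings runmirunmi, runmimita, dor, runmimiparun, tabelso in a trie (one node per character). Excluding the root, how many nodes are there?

Count nodes per top-level branch (shared prefixes stored once):
  'd'-branch (dor): 3 nodes
  'r'-branch (runmimiparun, runmimita, runmirunmi): 19 nodes
  't'-branch (tabelso): 7 nodes
Sum: 29

29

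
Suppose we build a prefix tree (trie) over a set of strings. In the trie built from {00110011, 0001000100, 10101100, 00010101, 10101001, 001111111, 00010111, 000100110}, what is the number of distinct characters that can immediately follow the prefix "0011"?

Walk "0011" from the root, arriving at one node.
Distinct next characters after "0011": 0, 1.
That node has 2 child edges.

2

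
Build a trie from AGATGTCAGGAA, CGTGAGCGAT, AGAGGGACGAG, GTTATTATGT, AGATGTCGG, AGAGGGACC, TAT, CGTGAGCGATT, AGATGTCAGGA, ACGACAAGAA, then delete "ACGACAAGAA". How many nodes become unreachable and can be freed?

9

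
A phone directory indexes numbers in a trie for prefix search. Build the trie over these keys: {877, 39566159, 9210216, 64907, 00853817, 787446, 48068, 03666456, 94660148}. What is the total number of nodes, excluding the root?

56

For each word, the new-node count is its length minus the longest prefix already in the trie:
  "877" → 3 new (8, 7, 7)
  "39566159" → 8 new (3, 9, 5, 6, 6, 1, 5, 9)
  "9210216" → 7 new (9, 2, 1, 0, 2, 1, 6)
  "64907" → 5 new (6, 4, 9, 0, 7)
  "00853817" → 8 new (0, 0, 8, 5, 3, 8, 1, 7)
  "787446" → 6 new (7, 8, 7, 4, 4, 6)
  "48068" → 5 new (4, 8, 0, 6, 8)
  "03666456" → prefix "0" already present; 7 new (3, 6, 6, 6, 4, 5, 6)
  "94660148" → prefix "9" already present; 7 new (4, 6, 6, 0, 1, 4, 8)
Total nodes = 3 + 8 + 7 + 5 + 8 + 6 + 5 + 7 + 7 = 56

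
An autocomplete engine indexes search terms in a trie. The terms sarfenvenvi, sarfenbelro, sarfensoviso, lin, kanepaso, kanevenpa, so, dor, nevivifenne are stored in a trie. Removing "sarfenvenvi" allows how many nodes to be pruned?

5

Walk "sarfenvenvi" from the leaf back toward the root, removing each node that no remaining word uses.
The suffix "venvi" (5 nodes) is used only by "sarfenvenvi"; the node for "sarfen" still has the child "b", so pruning stops there.
Nodes removed: 5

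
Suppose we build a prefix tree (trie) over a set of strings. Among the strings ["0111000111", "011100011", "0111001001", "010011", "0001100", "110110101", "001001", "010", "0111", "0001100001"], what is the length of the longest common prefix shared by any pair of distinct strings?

9

Look for the deepest trie node that still has at least two words in its subtree.
e.g. "011100011" and "0111000111" share the prefix "011100011" of length 9; no pair shares a longer one.
Longest shared-prefix length: 9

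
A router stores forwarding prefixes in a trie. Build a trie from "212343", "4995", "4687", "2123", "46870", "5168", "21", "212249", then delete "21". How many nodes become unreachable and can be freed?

0

Walk "21" from the leaf back toward the root, removing each node that no remaining word uses.
Every node on "21" is still needed (e.g. by "212343"), so nothing is freed.
Nodes removed: 0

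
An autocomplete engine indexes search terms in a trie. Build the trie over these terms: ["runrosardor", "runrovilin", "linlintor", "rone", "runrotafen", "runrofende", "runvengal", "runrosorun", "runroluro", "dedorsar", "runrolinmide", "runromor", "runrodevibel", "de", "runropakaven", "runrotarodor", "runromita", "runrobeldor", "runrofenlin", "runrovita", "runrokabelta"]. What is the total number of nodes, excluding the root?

109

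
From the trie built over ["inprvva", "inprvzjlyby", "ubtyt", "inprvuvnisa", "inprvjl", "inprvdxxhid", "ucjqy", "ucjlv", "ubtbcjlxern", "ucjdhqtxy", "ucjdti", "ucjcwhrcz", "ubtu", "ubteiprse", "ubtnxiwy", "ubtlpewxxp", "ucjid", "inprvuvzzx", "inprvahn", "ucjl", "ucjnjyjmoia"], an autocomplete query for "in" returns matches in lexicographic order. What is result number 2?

inprvdxxhid

DFS of the "in" subtree visits, in order: "inprvahn", "inprvdxxhid", "inprvjl", "inprvuvnisa", "inprvuvzzx", "inprvva", "inprvzjlyby"
Position 2: inprvdxxhid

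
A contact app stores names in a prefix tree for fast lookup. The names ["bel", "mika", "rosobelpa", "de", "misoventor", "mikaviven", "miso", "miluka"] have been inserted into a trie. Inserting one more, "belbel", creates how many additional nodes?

3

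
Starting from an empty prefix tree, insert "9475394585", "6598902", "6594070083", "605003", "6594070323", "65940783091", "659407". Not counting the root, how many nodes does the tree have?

37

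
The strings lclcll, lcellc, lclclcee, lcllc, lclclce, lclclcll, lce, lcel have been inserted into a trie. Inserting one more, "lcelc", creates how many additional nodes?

1

Walking "lcelc" from the root, the first 4 characters ("lcel") follow existing edges; "c" is the first miss.
New nodes needed: |"lcelc"| − 4 = 5 − 4 = 1.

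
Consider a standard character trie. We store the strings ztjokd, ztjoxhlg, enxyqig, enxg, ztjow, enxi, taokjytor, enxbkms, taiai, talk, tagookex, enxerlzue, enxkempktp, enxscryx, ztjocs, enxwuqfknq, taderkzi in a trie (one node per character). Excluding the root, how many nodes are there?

77

Count nodes per top-level branch (shared prefixes stored once):
  'e'-branch (enxbkms, enxerlzue, enxg, enxi, enxkempktp, enxscryx, enxwuqfknq, enxyqig): 38 nodes
  't'-branch (taderkzi, tagookex, taiai, talk, taokjytor): 26 nodes
  'z'-branch (ztjocs, ztjokd, ztjow, ztjoxhlg): 13 nodes
Sum: 77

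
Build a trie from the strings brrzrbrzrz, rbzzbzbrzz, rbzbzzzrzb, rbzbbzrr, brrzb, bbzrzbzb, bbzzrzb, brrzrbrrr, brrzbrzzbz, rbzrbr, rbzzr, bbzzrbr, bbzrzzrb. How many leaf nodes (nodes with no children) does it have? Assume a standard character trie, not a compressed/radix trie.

12

A leaf is a node with no children — equivalently, the end of a word that is not a proper prefix of any other stored word.
Those words: "bbzrzbzb", "bbzrzzrb", "bbzzrbr", "bbzzrzb", "brrzbrzzbz", "brrzrbrrr", "brrzrbrzrz", "rbzbbzrr", "rbzbzzzrzb", "rbzrbr", "rbzzbzbrzz", "rbzzr"
Leaf count: 12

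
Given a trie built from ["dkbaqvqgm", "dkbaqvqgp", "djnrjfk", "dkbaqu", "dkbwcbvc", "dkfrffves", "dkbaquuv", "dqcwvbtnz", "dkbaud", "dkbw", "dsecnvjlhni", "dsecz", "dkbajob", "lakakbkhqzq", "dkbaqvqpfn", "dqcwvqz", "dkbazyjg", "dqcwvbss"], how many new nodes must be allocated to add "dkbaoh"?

2

"dkba" is already a path in the trie; the remaining "oh" must be added.
So 6 − 4 = 2 new nodes.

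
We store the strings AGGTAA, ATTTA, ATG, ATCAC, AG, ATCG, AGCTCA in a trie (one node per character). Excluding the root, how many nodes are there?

Trie structure (* marks end of a word):
(root)
└─ A
   ├─ G *
   │  ├─ C
   │  │  └─ T
   │  │     └─ C
   │  │        └─ A *
   │  └─ G
   │     └─ T
   │        └─ A
   │           └─ A *
   └─ T
      ├─ C
      │  ├─ A
      │  │  └─ C *
      │  └─ G *
      ├─ G *
      └─ T
         └─ T
            └─ A *
Counting every labelled node above: 19.

19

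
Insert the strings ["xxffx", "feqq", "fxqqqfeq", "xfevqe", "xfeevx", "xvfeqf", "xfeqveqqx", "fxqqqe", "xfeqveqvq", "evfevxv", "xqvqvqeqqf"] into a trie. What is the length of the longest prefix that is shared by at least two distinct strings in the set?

7

Equivalently: take the maximum, over all pairs, of their longest common prefix length.
e.g. "xfeqveqqx" and "xfeqveqvq" share the prefix "xfeqveq" of length 7; no pair shares a longer one.
Longest shared-prefix length: 7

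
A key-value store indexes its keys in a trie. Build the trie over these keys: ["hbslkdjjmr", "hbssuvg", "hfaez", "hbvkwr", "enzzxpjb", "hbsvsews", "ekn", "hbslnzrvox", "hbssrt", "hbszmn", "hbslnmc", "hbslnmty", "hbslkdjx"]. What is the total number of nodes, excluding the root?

53

Count nodes per top-level branch (shared prefixes stored once):
  'e'-branch (ekn, enzzxpjb): 10 nodes
  'h'-branch (hbslkdjjmr, hbslkdjx, hbslnmc, hbslnmty, hbslnzrvox, hbssrt, hbssuvg, hbsvsews, hbszmn, hbvkwr, hfaez): 43 nodes
Sum: 53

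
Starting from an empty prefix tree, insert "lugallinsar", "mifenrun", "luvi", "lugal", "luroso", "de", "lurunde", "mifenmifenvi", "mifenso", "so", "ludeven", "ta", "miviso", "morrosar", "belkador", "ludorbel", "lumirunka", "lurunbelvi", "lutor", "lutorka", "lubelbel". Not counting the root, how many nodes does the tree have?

Trace insertions, counting only characters that open a new branch:
  "lugallinsar" → 11 new (l, u, g, a, l, l, i, n, s, a, r)
  "mifenrun" → 8 new (m, i, f, e, n, r, u, n)
  "luvi" → prefix "lu" already present; 2 new (v, i)
  "lugal" → prefix "lugal" already present; 0 new (none)
  "luroso" → prefix "lu" already present; 4 new (r, o, s, o)
  "de" → 2 new (d, e)
  "lurunde" → prefix "lur" already present; 4 new (u, n, d, e)
  "mifenmifenvi" → prefix "mifen" already present; 7 new (m, i, f, e, n, v, i)
  "mifenso" → prefix "mifen" already present; 2 new (s, o)
  "so" → 2 new (s, o)
  "ludeven" → prefix "lu" already present; 5 new (d, e, v, e, n)
  "ta" → 2 new (t, a)
  "miviso" → prefix "mi" already present; 4 new (v, i, s, o)
  "morrosar" → prefix "m" already present; 7 new (o, r, r, o, s, a, r)
  "belkador" → 8 new (b, e, l, k, a, d, o, r)
  "ludorbel" → prefix "lud" already present; 5 new (o, r, b, e, l)
  "lumirunka" → prefix "lu" already present; 7 new (m, i, r, u, n, k, a)
  "lurunbelvi" → prefix "lurun" already present; 5 new (b, e, l, v, i)
  "lutor" → prefix "lu" already present; 3 new (t, o, r)
  "lutorka" → prefix "lutor" already present; 2 new (k, a)
  "lubelbel" → prefix "lu" already present; 6 new (b, e, l, b, e, l)
Total nodes = 11 + 8 + 2 + 0 + 4 + 2 + 4 + 7 + 2 + 2 + 5 + 2 + 4 + 7 + 8 + 5 + 7 + 5 + 3 + 2 + 6 = 96

96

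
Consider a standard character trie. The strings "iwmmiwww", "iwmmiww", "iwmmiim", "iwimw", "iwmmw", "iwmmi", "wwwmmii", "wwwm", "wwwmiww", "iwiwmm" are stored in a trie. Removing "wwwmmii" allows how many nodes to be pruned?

After clearing the end-marker at "wwwmmii", prune upward until reaching a node still needed by another word.
The suffix "mii" (3 nodes) is used only by "wwwmmii"; the node for "wwwm" still has the child "i", so pruning stops there.
Nodes removed: 3

3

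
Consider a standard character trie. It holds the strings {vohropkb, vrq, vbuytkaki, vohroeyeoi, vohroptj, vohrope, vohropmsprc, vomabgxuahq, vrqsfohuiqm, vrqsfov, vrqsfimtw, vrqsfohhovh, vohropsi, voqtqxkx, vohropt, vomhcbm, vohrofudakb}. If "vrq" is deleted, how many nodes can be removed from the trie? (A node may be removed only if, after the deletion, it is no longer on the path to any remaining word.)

Walk "vrq" from the leaf back toward the root, removing each node that no remaining word uses.
Every node on "vrq" is still needed (e.g. by "vrqsfohuiqm"), so nothing is freed.
Nodes removed: 0

0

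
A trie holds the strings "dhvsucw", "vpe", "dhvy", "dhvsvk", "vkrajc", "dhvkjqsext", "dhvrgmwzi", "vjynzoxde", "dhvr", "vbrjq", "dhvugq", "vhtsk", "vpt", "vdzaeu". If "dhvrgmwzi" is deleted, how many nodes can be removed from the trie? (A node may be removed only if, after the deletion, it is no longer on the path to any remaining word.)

5

A node on "dhvrgmwzi"'s path can go only if nothing else ends at it or branches off below it.
The suffix "gmwzi" (5 nodes) is used only by "dhvrgmwzi"; "dhvr" is itself a stored word, so pruning stops there.
Nodes removed: 5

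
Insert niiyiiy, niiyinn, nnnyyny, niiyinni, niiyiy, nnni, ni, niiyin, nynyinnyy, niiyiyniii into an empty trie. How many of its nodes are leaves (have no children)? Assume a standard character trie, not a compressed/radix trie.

6

Leaves are exactly the stored words that no other stored word extends.
Those words: "niiyiiy", "niiyinni", "niiyiyniii", "nnni", "nnnyyny", "nynyinnyy"
Leaf count: 6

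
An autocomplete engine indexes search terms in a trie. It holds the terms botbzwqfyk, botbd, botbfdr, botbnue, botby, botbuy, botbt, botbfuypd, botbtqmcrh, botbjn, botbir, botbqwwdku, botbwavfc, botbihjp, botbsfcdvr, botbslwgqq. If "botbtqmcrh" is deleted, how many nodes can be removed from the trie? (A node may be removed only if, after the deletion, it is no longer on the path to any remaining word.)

After clearing the end-marker at "botbtqmcrh", prune upward until reaching a node still needed by another word.
The suffix "qmcrh" (5 nodes) is used only by "botbtqmcrh"; "botbt" is itself a stored word, so pruning stops there.
Nodes removed: 5

5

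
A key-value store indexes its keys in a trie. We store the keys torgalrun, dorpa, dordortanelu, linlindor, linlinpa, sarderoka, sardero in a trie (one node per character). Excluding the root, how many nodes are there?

Insert word by word; a character creates a node only if that edge doesn't already exist:
  "torgalrun" → 9 new (t, o, r, g, a, l, r, u, n)
  "dorpa" → 5 new (d, o, r, p, a)
  "dordortanelu" → prefix "dor" already present; 9 new (d, o, r, t, a, n, e, l, u)
  "linlindor" → 9 new (l, i, n, l, i, n, d, o, r)
  "linlinpa" → prefix "linlin" already present; 2 new (p, a)
  "sarderoka" → 9 new (s, a, r, d, e, r, o, k, a)
  "sardero" → prefix "sardero" already present; 0 new (none)
Total nodes = 9 + 5 + 9 + 9 + 2 + 9 + 0 = 43

43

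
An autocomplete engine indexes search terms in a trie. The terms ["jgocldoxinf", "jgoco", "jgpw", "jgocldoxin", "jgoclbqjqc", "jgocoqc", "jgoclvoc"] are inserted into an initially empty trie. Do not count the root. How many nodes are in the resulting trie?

24

Trie structure (* marks end of a word):
(root)
└─ j
   └─ g
      ├─ o
      │  └─ c
      │     ├─ l
      │     │  ├─ b
      │     │  │  └─ q
      │     │  │     └─ j
      │     │  │        └─ q
      │     │  │           └─ c *
      │     │  ├─ d
      │     │  │  └─ o
      │     │  │     └─ x
      │     │  │        └─ i
      │     │  │           └─ n *
      │     │  │              └─ f *
      │     │  └─ v
      │     │     └─ o
      │     │        └─ c *
      │     └─ o *
      │        └─ q
      │           └─ c *
      └─ p
         └─ w *
Counting every labelled node above: 24.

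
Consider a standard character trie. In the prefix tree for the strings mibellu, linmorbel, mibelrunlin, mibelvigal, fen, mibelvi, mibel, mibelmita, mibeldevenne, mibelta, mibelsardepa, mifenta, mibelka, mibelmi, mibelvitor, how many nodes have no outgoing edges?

A leaf is a node with no children — equivalently, the end of a word that is not a proper prefix of any other stored word.
Those words: "fen", "linmorbel", "mibeldevenne", "mibelka", "mibellu", "mibelmita", "mibelrunlin", "mibelsardepa", "mibelta", "mibelvigal", "mibelvitor", "mifenta"
Leaf count: 12

12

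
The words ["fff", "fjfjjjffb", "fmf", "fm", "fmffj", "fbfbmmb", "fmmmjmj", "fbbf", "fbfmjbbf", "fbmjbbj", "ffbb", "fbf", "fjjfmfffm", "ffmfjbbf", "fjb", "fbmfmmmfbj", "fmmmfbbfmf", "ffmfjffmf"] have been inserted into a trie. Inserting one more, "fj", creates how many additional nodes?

"fj" is already a full path in the trie; only an end-marker is added.
No new nodes are needed: 0.

0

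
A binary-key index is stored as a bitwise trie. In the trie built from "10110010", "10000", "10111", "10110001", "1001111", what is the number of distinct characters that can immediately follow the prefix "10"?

2

Follow the path "10" to its node, then look at its outgoing edges.
Distinct next characters after "10": 0, 1.
That node has 2 child edges.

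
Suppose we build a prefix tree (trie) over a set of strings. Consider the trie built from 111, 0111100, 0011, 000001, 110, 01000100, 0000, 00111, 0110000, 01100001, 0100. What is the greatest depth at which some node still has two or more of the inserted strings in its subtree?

7

Equivalently: take the maximum, over all pairs, of their longest common prefix length.
"0110000" and "01100001" agree on "0110000" (7 characters) before diverging; nothing deeper is shared.
Longest shared-prefix length: 7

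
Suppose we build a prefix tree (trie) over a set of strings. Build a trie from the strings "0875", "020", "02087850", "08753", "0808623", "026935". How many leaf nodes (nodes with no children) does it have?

A leaf is a node with no children — equivalently, the end of a word that is not a proper prefix of any other stored word.
Those words: "02087850", "026935", "0808623", "08753"
Leaf count: 4

4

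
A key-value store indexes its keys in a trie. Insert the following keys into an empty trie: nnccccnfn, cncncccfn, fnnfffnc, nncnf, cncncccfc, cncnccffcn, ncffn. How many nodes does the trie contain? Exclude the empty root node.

Trie structure (* marks end of a word):
(root)
├─ c
│  └─ n
│     └─ c
│        └─ n
│           └─ c
│              └─ c
│                 ├─ c
│                 │  └─ f
│                 │     ├─ c *
│                 │     └─ n *
│                 └─ f
│                    └─ f
│                       └─ c
│                          └─ n *
├─ f
│  └─ n
│     └─ n
│        └─ f
│           └─ f
│              └─ f
│                 └─ n
│                    └─ c *
└─ n
   ├─ c
   │  └─ f
   │     └─ f
   │        └─ n *
   └─ n
      └─ c
         ├─ c
         │  └─ c
         │     └─ c
         │        └─ n
         │           └─ f
         │              └─ n *
         └─ n
            └─ f *
Counting every labelled node above: 37.

37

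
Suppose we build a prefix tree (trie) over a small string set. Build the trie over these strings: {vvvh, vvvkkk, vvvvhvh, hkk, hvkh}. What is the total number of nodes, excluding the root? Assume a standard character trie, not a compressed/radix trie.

17

Count nodes per top-level branch (shared prefixes stored once):
  'h'-branch (hkk, hvkh): 6 nodes
  'v'-branch (vvvh, vvvkkk, vvvvhvh): 11 nodes
Sum: 17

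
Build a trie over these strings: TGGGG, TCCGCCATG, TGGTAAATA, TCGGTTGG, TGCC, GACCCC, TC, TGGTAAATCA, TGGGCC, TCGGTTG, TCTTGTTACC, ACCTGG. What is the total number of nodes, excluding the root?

Insert word by word; a character creates a node only if that edge doesn't already exist:
  "TGGGG" → 5 new (T, G, G, G, G)
  "TCCGCCATG" → prefix "T" already present; 8 new (C, C, G, C, C, A, T, G)
  "TGGTAAATA" → prefix "TGG" already present; 6 new (T, A, A, A, T, A)
  "TCGGTTGG" → prefix "TC" already present; 6 new (G, G, T, T, G, G)
  "TGCC" → prefix "TG" already present; 2 new (C, C)
  "GACCCC" → 6 new (G, A, C, C, C, C)
  "TC" → prefix "TC" already present; 0 new (none)
  "TGGTAAATCA" → prefix "TGGTAAAT" already present; 2 new (C, A)
  "TGGGCC" → prefix "TGGG" already present; 2 new (C, C)
  "TCGGTTG" → prefix "TCGGTTG" already present; 0 new (none)
  "TCTTGTTACC" → prefix "TC" already present; 8 new (T, T, G, T, T, A, C, C)
  "ACCTGG" → 6 new (A, C, C, T, G, G)
Total nodes = 5 + 8 + 6 + 6 + 2 + 6 + 0 + 2 + 2 + 0 + 8 + 6 = 51

51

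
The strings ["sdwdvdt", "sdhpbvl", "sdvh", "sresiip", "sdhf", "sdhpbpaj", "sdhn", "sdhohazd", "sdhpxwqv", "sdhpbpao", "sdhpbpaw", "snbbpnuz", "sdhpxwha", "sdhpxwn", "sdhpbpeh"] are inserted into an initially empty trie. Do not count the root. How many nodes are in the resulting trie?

48

For each word, the new-node count is its length minus the longest prefix already in the trie:
  "sdwdvdt" → 7 new (s, d, w, d, v, d, t)
  "sdhpbvl" → prefix "sd" already present; 5 new (h, p, b, v, l)
  "sdvh" → prefix "sd" already present; 2 new (v, h)
  "sresiip" → prefix "s" already present; 6 new (r, e, s, i, i, p)
  "sdhf" → prefix "sdh" already present; 1 new (f)
  "sdhpbpaj" → prefix "sdhpb" already present; 3 new (p, a, j)
  "sdhn" → prefix "sdh" already present; 1 new (n)
  "sdhohazd" → prefix "sdh" already present; 5 new (o, h, a, z, d)
  "sdhpxwqv" → prefix "sdhp" already present; 4 new (x, w, q, v)
  "sdhpbpao" → prefix "sdhpbpa" already present; 1 new (o)
  "sdhpbpaw" → prefix "sdhpbpa" already present; 1 new (w)
  "snbbpnuz" → prefix "s" already present; 7 new (n, b, b, p, n, u, z)
  "sdhpxwha" → prefix "sdhpxw" already present; 2 new (h, a)
  "sdhpxwn" → prefix "sdhpxw" already present; 1 new (n)
  "sdhpbpeh" → prefix "sdhpbp" already present; 2 new (e, h)
Total nodes = 7 + 5 + 2 + 6 + 1 + 3 + 1 + 5 + 4 + 1 + 1 + 7 + 2 + 1 + 2 = 48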